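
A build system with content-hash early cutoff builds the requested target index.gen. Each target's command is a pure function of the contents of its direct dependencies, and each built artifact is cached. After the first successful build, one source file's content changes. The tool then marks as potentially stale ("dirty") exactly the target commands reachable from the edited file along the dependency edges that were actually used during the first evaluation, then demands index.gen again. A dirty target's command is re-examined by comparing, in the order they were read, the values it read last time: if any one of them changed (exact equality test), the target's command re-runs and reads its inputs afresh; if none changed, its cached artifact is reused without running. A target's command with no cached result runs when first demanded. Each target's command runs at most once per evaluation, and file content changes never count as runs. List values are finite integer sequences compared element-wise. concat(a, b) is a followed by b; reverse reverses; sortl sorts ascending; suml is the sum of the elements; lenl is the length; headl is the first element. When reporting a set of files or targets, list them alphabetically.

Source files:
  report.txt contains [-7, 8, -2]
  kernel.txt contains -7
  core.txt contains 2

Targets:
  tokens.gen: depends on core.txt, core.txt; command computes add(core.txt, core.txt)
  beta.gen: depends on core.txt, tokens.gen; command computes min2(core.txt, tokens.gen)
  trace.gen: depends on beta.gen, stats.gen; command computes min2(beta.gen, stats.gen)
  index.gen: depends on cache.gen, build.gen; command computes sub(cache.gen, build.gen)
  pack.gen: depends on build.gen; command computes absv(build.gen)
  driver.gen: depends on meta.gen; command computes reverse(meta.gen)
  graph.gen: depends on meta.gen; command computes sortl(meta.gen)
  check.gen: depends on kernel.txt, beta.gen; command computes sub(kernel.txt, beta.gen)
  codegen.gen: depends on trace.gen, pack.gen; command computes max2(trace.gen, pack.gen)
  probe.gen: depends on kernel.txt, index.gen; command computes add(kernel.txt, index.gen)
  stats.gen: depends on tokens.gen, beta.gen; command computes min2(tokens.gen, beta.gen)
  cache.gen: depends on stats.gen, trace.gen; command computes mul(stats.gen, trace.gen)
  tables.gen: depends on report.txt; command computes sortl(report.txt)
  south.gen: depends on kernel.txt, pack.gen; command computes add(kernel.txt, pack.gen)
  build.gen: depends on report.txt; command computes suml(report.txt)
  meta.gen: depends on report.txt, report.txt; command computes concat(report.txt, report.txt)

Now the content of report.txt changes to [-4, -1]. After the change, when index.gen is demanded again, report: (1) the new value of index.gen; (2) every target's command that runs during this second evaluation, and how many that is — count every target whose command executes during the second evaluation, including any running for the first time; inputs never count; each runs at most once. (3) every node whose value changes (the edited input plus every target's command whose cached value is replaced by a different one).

New value of index.gen: 9.
Target commands that run: build.gen, index.gen — 2 in total.
Values that change: build.gen, index.gen, report.txt.

First evaluation (everything demanded from the output):
  build.gen = suml([-7, 8, -2]) = -1
  tokens.gen = add(2, 2) = 4
  beta.gen = min2(2, 4) = 2
  stats.gen = min2(4, 2) = 2
  trace.gen = min2(2, 2) = 2
  cache.gen = mul(2, 2) = 4
  index.gen = sub(4, -1) = 5

Propagation after the edit:
  build.gen: runs — report.txt [-7, 8, -2]->[-4, -1]; result -5.
  index.gen: runs — build.gen -1->-5; result 9.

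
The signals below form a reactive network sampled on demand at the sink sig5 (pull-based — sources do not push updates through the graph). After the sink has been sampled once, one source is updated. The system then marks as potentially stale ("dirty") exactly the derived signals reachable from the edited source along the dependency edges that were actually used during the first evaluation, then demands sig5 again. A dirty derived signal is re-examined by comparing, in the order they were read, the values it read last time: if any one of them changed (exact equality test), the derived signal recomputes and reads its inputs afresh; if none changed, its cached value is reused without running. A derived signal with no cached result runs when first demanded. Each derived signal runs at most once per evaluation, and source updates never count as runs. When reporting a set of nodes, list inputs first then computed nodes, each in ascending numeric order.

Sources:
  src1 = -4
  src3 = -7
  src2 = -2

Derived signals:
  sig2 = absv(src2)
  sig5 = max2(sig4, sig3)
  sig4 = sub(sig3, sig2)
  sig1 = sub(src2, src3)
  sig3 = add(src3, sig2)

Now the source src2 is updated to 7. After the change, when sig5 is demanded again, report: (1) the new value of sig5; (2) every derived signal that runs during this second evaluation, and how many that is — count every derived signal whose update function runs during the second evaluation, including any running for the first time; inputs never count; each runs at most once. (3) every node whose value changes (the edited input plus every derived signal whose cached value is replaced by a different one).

sig5 now evaluates to 0.
Run set: sig2, sig3, sig4, sig5 (4 run).
Changed values: src2, sig2, sig3, sig5.

Initial pass — values computed on the first demand:
  sig2 = absv(-2) = 2
  sig3 = add(-7, 2) = -5
  sig4 = sub(-5, 2) = -7
  sig5 = max2(-7, -5) = -5

Second demand — change propagation:
  sig2: re-runs because src2 -2->7; new result 7.
  sig3: re-runs because sig2 2->7; new result 0.
  sig4: re-runs because sig3 -5->0; sig2 2->7; new result -7 (unchanged).
  sig5: re-runs because sig3 -5->0; new result 0.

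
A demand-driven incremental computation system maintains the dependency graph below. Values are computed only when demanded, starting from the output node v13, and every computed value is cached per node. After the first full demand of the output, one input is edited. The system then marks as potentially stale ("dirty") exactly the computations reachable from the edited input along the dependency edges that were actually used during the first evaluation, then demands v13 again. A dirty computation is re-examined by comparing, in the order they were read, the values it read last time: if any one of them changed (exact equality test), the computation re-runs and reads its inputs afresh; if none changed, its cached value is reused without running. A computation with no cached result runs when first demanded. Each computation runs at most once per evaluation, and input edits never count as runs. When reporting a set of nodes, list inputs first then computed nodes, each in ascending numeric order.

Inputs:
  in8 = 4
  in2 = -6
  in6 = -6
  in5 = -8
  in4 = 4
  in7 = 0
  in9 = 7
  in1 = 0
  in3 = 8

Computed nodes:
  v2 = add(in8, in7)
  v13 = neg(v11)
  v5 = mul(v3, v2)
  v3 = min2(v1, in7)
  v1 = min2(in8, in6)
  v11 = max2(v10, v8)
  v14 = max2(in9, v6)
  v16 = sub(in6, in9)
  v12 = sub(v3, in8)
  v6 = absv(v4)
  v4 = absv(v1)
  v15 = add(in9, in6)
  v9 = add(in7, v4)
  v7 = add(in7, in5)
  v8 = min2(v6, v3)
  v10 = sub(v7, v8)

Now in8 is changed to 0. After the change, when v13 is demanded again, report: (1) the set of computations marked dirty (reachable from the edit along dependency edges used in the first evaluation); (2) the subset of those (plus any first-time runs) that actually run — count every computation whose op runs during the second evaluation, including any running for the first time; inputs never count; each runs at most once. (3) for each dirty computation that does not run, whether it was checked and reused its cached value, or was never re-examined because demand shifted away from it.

Marked dirty: v1, v3, v4, v6, v8, v10, v11, v13.
Computations that run: v1 — 1 in total.
Checked but reused from cache: v3, v4, v6, v8, v10, v11, v13.
Key observation: the change is absorbed at v1 — it re-runs but produces the same value, and the output's value is unchanged.

First evaluation (everything demanded from the output):
  v1 = min2(4, -6) = -6
  v3 = min2(-6, 0) = -6
  v4 = absv(-6) = 6
  v6 = absv(6) = 6
  v7 = add(0, -8) = -8
  v8 = min2(6, -6) = -6
  v10 = sub(-8, -6) = -2
  v11 = max2(-2, -6) = -2
  v13 = neg(-2) = 2

Propagation after the edit:
  v1: runs — in8 4->0; result -6 (same value as before).
  v3: checked — values it read are unchanged (v1 unchanged, in7 unchanged); reused cached -6 without running.
  v4: checked — values it read are unchanged (v1 unchanged); reused cached 6 without running.
  v6: checked — values it read are unchanged (v4 unchanged); reused cached 6 without running.
  v8: checked — values it read are unchanged (v6 unchanged, v3 unchanged); reused cached -6 without running.
  v10: checked — values it read are unchanged (v7 unchanged, v8 unchanged); reused cached -2 without running.
  v11: checked — values it read are unchanged (v10 unchanged, v8 unchanged); reused cached -2 without running.
  v13: checked — values it read are unchanged (v11 unchanged); reused cached 2 without running.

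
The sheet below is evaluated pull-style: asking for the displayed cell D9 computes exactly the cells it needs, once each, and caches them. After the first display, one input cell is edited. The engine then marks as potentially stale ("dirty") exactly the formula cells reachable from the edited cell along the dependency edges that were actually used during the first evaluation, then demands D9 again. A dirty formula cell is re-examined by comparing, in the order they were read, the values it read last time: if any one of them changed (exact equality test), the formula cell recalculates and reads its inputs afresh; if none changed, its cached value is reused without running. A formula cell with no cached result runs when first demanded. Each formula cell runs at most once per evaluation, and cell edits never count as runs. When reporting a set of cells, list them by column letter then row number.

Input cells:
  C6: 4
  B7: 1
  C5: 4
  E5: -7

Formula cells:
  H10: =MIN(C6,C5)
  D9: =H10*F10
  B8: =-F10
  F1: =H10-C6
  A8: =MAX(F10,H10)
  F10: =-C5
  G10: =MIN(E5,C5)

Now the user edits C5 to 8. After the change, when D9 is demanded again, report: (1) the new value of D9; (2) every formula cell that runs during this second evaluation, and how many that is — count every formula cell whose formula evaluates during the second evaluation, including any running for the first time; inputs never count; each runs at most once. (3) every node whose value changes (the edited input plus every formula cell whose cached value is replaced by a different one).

First demand of the output computes:
  F10 = -(4) = -4
  H10 = MIN(4, 4) = 4
  D9 = 4 * -4 = -16

After the edit, cleaning proceeds:
  F10: a read changed (C5 4->8) — executes, giving -8.
  H10: a read changed (C5 4->8) — executes, giving 4 — identical to its old value.
  D9: a read changed (F10 -4->-8) — executes, giving -32.

Demanding D9 again yields -32.
3 formula cells run: D9, F10, H10.
The nodes whose values change: C5, D9, F10.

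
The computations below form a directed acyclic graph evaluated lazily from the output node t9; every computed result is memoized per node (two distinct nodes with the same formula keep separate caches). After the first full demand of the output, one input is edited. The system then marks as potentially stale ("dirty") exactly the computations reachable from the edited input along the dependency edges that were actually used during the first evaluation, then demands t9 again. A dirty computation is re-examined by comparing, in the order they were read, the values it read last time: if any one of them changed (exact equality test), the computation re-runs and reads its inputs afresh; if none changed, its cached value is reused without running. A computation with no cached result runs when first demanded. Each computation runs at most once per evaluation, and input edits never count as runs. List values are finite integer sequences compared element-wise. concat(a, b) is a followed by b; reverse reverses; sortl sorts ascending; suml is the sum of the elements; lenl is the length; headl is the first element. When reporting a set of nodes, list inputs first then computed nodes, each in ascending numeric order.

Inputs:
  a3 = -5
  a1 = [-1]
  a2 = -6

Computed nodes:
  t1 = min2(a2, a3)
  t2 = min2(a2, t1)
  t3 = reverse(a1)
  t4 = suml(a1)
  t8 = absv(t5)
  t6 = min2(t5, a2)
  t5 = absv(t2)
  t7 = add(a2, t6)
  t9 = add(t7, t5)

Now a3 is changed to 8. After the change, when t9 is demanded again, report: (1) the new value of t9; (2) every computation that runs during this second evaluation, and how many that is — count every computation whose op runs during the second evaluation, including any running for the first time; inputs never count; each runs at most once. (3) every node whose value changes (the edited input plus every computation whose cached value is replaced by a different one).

Demanding t9 again yields -6.
1 computations run: t1.
The nodes whose values change: a3.
Note the absorption at t1: it re-runs yet its value is the same, leaving the output's value untouched.

First demand of the output computes:
  t1 = min2(-6, -5) = -6
  t2 = min2(-6, -6) = -6
  t5 = absv(-6) = 6
  t6 = min2(6, -6) = -6
  t7 = add(-6, -6) = -12
  t9 = add(-12, 6) = -6

After the edit, cleaning proceeds:
  t1: a read changed (a3 -5->8) — executes, giving -6 — identical to its old value.
  t2: dirty, but its reads are unchanged (a2 unchanged, t1 unchanged); cached -6 stands.
  t5: dirty, but its reads are unchanged (t2 unchanged); cached 6 stands.
  t6: dirty, but its reads are unchanged (t5 unchanged, a2 unchanged); cached -6 stands.
  t7: dirty, but its reads are unchanged (a2 unchanged, t6 unchanged); cached -12 stands.
  t9: dirty, but its reads are unchanged (t7 unchanged, t5 unchanged); cached -6 stands.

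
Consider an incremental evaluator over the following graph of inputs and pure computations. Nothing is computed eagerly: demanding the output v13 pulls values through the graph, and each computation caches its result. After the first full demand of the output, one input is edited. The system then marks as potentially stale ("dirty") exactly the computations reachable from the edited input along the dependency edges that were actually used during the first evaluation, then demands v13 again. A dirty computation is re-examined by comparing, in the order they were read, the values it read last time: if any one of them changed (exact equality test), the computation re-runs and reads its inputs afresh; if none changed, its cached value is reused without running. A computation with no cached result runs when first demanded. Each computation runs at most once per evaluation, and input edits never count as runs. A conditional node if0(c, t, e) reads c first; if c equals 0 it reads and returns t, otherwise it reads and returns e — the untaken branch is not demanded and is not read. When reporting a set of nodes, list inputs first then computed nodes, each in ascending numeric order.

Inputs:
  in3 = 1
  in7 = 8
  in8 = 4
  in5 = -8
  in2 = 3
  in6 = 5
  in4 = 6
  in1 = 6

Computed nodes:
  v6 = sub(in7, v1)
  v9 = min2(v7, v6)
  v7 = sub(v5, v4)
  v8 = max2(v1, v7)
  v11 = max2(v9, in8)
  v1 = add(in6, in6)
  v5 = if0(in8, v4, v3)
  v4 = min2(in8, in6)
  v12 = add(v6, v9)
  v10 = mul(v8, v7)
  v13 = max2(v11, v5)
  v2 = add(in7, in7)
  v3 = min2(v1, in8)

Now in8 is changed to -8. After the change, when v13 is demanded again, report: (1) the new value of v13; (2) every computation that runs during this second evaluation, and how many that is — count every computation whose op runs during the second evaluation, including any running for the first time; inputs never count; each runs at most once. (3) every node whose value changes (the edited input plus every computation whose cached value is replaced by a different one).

v13 now evaluates to -2.
Run set: v3, v4, v5, v7, v11, v13 (6 run).
Changed values: in8, v3, v4, v5, v11, v13.
The important point: at v9 every value read last time is unchanged, so the dirty flag clears without a run.

Initial pass — values computed on the first demand:
  v1 = add(5, 5) = 10
  v3 = min2(10, 4) = 4
  v4 = min2(4, 5) = 4
  v5 = if0(in8=4 -> else branch v3) = 4
  v6 = sub(8, 10) = -2
  v7 = sub(4, 4) = 0
  v9 = min2(0, -2) = -2
  v11 = max2(-2, 4) = 4
  v13 = max2(4, 4) = 4

Second demand — change propagation:
  v3: re-runs because in8 4->-8; new result -8.
  v4: re-runs because in8 4->-8; new result -8.
  v5: re-runs because in8 4->-8; v3 4->-8; new result -8.
  v7: re-runs because v5 4->-8; v4 4->-8; new result 0 (unchanged).
  v9: re-examined; everything it read last time is the same (v7 unchanged, v6 unchanged) — cache -2 kept, no run.
  v11: re-runs because in8 4->-8; new result -2.
  v13: re-runs because v11 4->-2; v5 4->-8; new result -2.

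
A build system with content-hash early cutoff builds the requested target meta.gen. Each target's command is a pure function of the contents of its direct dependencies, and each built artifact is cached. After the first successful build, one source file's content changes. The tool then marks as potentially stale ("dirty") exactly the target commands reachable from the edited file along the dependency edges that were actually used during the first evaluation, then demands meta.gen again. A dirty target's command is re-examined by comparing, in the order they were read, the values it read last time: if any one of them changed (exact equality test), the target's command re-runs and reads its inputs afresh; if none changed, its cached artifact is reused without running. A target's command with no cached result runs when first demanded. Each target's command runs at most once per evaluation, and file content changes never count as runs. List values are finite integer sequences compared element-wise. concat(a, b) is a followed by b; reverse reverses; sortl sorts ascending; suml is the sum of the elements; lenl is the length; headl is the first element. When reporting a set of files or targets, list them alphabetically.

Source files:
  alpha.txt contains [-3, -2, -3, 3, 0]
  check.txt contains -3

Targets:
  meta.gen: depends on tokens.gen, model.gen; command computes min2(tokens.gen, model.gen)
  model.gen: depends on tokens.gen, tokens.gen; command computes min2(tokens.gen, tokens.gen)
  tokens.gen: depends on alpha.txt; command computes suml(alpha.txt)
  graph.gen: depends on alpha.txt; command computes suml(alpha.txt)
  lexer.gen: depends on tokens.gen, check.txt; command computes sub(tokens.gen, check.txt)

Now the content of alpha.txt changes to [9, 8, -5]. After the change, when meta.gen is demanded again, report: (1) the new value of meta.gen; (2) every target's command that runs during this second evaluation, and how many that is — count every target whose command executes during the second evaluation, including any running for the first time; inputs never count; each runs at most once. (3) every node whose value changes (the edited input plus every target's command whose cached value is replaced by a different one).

New value of meta.gen: 12.
Target commands that run: meta.gen, model.gen, tokens.gen — 3 in total.
Values that change: alpha.txt, meta.gen, model.gen, tokens.gen.

First evaluation (everything demanded from the output):
  tokens.gen = suml([-3, -2, -3, 3, 0]) = -5
  model.gen = min2(-5, -5) = -5
  meta.gen = min2(-5, -5) = -5

Propagation after the edit:
  tokens.gen: runs — alpha.txt [-3, -2, -3, 3, 0]->[9, 8, -5]; result 12.
  model.gen: runs — tokens.gen -5->12; tokens.gen -5->12; result 12.
  meta.gen: runs — tokens.gen -5->12; model.gen -5->12; result 12.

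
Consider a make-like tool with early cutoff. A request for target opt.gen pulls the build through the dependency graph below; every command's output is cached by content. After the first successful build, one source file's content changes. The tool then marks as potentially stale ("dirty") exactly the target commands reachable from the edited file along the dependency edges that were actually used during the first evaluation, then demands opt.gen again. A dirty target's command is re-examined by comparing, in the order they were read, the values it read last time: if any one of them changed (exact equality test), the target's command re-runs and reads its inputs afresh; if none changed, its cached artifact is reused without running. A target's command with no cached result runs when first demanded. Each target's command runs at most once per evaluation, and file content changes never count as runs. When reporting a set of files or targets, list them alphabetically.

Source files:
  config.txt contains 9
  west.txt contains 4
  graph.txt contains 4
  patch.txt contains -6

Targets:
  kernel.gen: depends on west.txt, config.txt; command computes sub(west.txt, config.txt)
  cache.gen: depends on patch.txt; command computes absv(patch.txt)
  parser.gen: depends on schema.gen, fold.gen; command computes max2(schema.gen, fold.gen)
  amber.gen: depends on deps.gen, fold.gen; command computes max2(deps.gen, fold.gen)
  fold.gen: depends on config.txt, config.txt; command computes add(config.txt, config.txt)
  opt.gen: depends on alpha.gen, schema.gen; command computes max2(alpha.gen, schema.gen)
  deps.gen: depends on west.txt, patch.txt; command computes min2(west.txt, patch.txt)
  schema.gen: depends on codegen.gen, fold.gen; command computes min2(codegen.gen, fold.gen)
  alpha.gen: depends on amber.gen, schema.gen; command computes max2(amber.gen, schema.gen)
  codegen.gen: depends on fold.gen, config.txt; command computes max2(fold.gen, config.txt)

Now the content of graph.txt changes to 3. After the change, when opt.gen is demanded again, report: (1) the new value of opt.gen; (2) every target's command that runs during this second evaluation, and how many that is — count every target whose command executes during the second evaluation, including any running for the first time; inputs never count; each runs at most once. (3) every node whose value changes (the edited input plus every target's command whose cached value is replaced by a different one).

Demanding opt.gen again yields 18.
0 target commands run: none.
The nodes whose values change: graph.txt.
Note the shortcut — nothing in the graph depends on graph.txt at all, so no recomputation happens.

First demand of the output computes:
  deps.gen = min2(4, -6) = -6
  fold.gen = add(9, 9) = 18
  amber.gen = max2(-6, 18) = 18
  codegen.gen = max2(18, 9) = 18
  schema.gen = min2(18, 18) = 18
  alpha.gen = max2(18, 18) = 18
  opt.gen = max2(18, 18) = 18

After the edit, cleaning proceeds:
  no node depends on graph.txt at all; the second demand re-runs nothing.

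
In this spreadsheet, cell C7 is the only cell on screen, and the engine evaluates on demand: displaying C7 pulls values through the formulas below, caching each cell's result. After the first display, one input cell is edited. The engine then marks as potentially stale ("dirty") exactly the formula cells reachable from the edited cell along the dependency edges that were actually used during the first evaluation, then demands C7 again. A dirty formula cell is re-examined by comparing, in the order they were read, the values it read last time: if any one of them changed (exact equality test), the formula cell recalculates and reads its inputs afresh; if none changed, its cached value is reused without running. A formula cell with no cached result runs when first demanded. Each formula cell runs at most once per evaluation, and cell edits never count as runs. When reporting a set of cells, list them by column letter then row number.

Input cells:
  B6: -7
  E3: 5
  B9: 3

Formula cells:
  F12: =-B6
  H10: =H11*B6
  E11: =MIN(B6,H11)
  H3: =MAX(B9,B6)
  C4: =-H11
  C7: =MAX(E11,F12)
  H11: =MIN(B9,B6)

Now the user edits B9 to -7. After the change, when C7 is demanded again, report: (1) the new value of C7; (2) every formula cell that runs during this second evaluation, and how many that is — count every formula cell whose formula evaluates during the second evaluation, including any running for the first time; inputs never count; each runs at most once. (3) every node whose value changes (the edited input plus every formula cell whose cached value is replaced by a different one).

Initial pass — values computed on the first demand:
  F12 = -(-7) = 7
  H11 = MIN(3, -7) = -7
  E11 = MIN(-7, -7) = -7
  C7 = MAX(-7, 7) = 7

Second demand — change propagation:
  H11: re-runs because B9 3->-7; new result -7 (unchanged).
  E11: re-examined; everything it read last time is the same (B6 unchanged, H11 unchanged) — cache -7 kept, no run.
  C7: re-examined; everything it read last time is the same (E11 unchanged, F12 unchanged) — cache 7 kept, no run.

The important point: H11 recomputes to an identical value, and the output ends up unchanged.

C7 now evaluates to 7.
Run set: H11 (1 run).
Changed values: B9.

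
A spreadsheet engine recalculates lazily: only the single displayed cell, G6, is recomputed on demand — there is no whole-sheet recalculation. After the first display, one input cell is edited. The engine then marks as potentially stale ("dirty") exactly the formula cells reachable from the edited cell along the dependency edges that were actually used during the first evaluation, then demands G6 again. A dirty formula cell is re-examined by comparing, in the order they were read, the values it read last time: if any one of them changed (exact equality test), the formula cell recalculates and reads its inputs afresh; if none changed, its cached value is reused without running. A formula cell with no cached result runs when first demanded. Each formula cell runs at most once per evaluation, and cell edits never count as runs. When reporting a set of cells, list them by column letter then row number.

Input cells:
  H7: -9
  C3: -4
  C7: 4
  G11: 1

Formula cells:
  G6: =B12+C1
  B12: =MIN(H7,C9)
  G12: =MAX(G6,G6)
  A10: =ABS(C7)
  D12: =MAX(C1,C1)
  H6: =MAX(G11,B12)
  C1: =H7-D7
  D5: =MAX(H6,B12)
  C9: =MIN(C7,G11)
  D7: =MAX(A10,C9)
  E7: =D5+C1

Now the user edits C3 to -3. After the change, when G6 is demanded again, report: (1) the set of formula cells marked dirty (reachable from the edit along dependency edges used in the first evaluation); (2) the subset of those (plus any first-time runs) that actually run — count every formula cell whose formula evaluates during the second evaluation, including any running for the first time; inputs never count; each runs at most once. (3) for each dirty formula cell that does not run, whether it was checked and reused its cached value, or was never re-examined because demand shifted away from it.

First evaluation (everything demanded from the output):
  A10 = ABS(4) = 4
  C9 = MIN(4, 1) = 1
  B12 = MIN(-9, 1) = -9
  D7 = MAX(4, 1) = 4
  C1 = -9 - 4 = -13
  G6 = -9 + -13 = -22

Propagation after the edit:
  C3 feeds no computation that the output demands — nothing is marked dirty and nothing runs.

Key observation: C3 is never demanded by the output, so the edit triggers no recomputation at all.

Marked dirty: none.
Formula cells that run: none — 0 in total.
Every dirty formula cell ran.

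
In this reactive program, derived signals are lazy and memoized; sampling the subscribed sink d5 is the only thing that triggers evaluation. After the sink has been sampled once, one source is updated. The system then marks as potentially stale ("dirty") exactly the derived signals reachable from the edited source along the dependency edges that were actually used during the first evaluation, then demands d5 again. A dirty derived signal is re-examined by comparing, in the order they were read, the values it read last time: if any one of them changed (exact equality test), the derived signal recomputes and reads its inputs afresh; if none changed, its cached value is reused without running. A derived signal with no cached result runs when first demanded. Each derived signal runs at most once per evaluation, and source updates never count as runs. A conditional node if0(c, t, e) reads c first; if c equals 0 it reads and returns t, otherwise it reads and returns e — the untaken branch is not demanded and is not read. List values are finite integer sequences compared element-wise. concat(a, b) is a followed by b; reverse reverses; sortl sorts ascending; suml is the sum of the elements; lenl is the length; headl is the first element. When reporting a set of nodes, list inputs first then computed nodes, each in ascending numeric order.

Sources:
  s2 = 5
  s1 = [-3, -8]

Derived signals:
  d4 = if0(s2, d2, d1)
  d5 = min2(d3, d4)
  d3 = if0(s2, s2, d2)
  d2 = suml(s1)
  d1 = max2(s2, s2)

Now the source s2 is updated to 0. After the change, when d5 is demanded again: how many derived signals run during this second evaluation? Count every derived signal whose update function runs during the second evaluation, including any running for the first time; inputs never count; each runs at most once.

First demand of the output computes:
  d1 = max2(5, 5) = 5
  d2 = suml([-3, -8]) = -11
  d3 = if0(s2=5 -> else branch d2) = -11
  d4 = if0(s2=5 -> else branch d1) = 5
  d5 = min2(-11, 5) = -11

After the edit, cleaning proceeds:
  d1: stays stale; no demand reaches it after the flip.
  d3: a read changed (s2 5->0) — executes, giving 0.
  d4: a read changed (s2 5->0) — executes, giving -11.
  d5: a read changed (d3 -11->0; d4 5->-11) — executes, giving -11 — identical to its old value.

Note the branch switch — demand abandons d1, which is never re-examined.

3 derived signals run: d3, d4, d5.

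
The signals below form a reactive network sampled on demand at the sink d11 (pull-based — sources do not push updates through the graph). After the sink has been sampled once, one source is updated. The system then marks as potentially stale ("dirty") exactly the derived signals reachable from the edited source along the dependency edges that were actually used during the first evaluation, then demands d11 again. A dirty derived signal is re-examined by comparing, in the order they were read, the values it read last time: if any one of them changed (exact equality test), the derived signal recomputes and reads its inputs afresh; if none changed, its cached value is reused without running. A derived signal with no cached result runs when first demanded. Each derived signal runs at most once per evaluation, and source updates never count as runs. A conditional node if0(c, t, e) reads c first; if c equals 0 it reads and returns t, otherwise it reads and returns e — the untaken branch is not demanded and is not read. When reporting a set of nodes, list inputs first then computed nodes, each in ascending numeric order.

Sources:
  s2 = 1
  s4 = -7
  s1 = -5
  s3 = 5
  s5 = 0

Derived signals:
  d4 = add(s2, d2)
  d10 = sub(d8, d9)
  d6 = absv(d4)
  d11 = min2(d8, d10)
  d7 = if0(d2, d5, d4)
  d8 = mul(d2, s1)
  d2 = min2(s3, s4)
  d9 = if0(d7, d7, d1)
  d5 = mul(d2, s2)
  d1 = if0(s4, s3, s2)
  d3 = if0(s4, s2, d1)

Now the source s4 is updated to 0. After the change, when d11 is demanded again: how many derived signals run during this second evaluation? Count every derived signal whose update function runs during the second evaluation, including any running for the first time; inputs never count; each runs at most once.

Run set: d2, d5, d7, d8, d9, d10, d11 (7 run).
The important point: the flipped condition redirects demand; d1, d4 are left stale, never re-checked.

Initial pass — values computed on the first demand:
  d1 = if0(s4=-7 -> else branch s2) = 1
  d2 = min2(5, -7) = -7
  d4 = add(1, -7) = -6
  d7 = if0(d2=-7 -> else branch d4) = -6
  d8 = mul(-7, -5) = 35
  d9 = if0(d7=-6 -> else branch d1) = 1
  d10 = sub(35, 1) = 34
  d11 = min2(35, 34) = 34

Second demand — change propagation:
  d1: dirty yet unreached — the second evaluation never asks for it.
  d2: re-runs because s4 -7->0; new result 0.
  d4: dirty yet unreached — the second evaluation never asks for it.
  d5: newly demanded (no cache) — executes and yields 0.
  d7: re-runs because d2 -7->0; new result 0.
  d8: re-runs because d2 -7->0; new result 0.
  d9: re-runs because d7 -6->0; new result 0.
  d10: re-runs because d8 35->0; d9 1->0; new result 0.
  d11: re-runs because d8 35->0; d10 34->0; new result 0.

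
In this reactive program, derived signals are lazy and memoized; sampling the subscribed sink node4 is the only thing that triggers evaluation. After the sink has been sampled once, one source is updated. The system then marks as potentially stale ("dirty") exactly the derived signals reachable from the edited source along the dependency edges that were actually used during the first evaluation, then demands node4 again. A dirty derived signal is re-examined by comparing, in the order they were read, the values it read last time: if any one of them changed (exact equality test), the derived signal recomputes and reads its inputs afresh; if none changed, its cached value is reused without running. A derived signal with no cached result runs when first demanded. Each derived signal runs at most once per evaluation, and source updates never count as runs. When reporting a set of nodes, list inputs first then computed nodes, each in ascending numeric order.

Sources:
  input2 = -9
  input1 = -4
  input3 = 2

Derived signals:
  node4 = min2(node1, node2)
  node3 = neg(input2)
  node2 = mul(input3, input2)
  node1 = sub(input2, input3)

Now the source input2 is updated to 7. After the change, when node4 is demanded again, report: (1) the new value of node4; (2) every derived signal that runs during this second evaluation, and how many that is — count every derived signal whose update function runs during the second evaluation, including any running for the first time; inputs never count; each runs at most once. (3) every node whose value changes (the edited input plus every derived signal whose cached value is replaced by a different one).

Demanding node4 again yields 5.
3 derived signals run: node1, node2, node4.
The nodes whose values change: input2, node1, node2, node4.

First demand of the output computes:
  node1 = sub(-9, 2) = -11
  node2 = mul(2, -9) = -18
  node4 = min2(-11, -18) = -18

After the edit, cleaning proceeds:
  node1: a read changed (input2 -9->7) — executes, giving 5.
  node2: a read changed (input2 -9->7) — executes, giving 14.
  node4: a read changed (node1 -11->5; node2 -18->14) — executes, giving 5.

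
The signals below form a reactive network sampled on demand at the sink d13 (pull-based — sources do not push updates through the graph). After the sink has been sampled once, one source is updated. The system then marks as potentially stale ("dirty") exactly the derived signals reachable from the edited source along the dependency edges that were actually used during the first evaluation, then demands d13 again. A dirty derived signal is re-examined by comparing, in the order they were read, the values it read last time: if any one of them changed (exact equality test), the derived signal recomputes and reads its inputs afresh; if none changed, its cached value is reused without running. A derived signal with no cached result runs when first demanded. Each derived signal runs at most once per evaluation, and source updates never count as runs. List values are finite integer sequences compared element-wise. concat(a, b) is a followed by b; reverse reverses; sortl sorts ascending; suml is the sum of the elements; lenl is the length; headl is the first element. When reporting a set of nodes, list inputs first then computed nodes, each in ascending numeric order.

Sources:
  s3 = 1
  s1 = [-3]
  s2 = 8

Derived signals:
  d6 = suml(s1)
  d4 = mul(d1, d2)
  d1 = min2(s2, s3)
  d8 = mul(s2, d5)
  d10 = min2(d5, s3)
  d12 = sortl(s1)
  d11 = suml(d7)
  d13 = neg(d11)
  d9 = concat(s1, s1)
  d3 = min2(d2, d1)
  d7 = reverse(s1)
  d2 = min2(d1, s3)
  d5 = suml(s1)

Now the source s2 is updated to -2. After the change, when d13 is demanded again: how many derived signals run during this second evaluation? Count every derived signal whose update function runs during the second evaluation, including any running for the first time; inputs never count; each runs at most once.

Run set: none (0 run).
The important point: nothing the output needs ever reads s2, so the edit is invisible to it.

Initial pass — values computed on the first demand:
  d7 = reverse([-3]) = [-3]
  d11 = suml([-3]) = -3
  d13 = neg(-3) = 3

Second demand — change propagation:
  no demanded computation ever read s2, so the edit dirties nothing and nothing runs.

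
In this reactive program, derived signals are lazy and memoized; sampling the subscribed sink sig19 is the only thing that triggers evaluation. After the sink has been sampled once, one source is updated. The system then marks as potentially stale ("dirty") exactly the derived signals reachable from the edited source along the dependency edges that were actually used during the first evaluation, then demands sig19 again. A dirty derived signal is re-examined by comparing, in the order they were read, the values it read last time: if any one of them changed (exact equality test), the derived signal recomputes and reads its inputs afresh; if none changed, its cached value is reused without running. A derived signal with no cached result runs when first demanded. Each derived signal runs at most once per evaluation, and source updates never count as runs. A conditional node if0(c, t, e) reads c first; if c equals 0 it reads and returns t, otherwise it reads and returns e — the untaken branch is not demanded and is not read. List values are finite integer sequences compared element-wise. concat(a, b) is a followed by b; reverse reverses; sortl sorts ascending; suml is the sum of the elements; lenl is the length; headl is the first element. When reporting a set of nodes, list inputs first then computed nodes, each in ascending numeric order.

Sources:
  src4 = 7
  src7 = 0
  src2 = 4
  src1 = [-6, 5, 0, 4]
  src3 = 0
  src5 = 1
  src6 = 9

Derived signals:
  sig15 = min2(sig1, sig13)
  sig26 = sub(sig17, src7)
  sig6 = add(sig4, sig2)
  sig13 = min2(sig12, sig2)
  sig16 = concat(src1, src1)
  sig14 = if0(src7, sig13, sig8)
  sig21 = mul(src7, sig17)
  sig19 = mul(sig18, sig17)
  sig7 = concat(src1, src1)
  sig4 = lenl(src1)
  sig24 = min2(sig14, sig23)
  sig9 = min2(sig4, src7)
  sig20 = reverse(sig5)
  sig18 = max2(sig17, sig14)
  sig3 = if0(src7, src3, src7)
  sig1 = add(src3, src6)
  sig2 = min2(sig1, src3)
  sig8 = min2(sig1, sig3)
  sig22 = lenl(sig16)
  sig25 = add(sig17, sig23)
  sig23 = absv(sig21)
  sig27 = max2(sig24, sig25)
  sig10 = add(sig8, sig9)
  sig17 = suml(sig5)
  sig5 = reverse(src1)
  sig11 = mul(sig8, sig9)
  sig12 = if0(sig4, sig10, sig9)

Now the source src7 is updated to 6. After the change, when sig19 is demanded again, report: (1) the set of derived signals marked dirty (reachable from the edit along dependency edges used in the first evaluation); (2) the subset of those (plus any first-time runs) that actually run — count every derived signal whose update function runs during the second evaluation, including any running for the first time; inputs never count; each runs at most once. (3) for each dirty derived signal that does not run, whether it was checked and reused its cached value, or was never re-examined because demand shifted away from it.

First demand of the output computes:
  sig1 = add(0, 9) = 9
  sig2 = min2(9, 0) = 0
  sig4 = lenl([-6, 5, 0, 4]) = 4
  sig5 = reverse([-6, 5, 0, 4]) = [4, 0, 5, -6]
  sig9 = min2(4, 0) = 0
  sig12 = if0(sig4=4 -> else branch sig9) = 0
  sig13 = min2(0, 0) = 0
  sig14 = if0(src7=0 -> then branch sig13) = 0
  sig17 = suml([4, 0, 5, -6]) = 3
  sig18 = max2(3, 0) = 3
  sig19 = mul(3, 3) = 9

After the edit, cleaning proceeds:
  sig3: had never run; runs now, result 6.
  sig8: had never run; runs now, result 6.
  sig9: stays stale; no demand reaches it after the flip.
  sig12: stays stale; no demand reaches it after the flip.
  sig13: stays stale; no demand reaches it after the flip.
  sig14: a read changed (src7 0->6) — executes, giving 6.
  sig18: a read changed (sig14 0->6) — executes, giving 6.
  sig19: a read changed (sig18 3->6) — executes, giving 18.

Note the branch switch — demand abandons sig9, sig12, sig13, which are never re-examined.

The edit dirties: sig9, sig12, sig13, sig14, sig18, sig19.
5 derived signals run: sig3, sig8, sig14, sig18, sig19.
Unvisited dirty nodes (no longer demanded): sig9, sig12, sig13.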